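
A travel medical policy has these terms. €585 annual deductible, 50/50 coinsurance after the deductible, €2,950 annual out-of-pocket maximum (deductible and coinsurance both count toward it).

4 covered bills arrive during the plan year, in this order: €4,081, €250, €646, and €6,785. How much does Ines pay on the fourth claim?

Claim 1 — €4,081: €585 to deductible, leaving €3,496; 50% of €3,496 = €1,748. Traveler owes €2,333 (running OOP €2,333).
Claim 2 — €250: deductible met; 50% of €250 = €125. Traveler owes €125 (running OOP €2,458).
Claim 3 — €646: 50% coinsurance on €646 = €323. Cost to traveler: €323. OOP to date €2,781.
Claim 4 — €6,785: deductible already satisfied, so traveler's share is 50% × €6,785 = €3,392.50. OOP would hit €6,173.50 > €2,950, so the cap limits the traveler to €2,950 − €2,781 = €169.

€169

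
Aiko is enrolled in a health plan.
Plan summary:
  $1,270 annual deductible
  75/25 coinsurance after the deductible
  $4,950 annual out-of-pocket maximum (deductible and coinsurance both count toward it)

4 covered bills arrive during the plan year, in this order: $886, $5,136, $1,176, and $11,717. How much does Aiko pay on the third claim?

$294

Claim 1 ($886): all of it applies to the deductible. Patient pays $886; OOP now $886.
Claim 2 ($5,136): $384 to deductible, leaving $4,752; patient's 25% is $1,188. Patient pays $1,572; OOP now $2,458.
Claim 3 ($1,176): deductible already satisfied, so patient's share is 25% × $1,176 = $294. Patient pays $294; OOP now $2,752.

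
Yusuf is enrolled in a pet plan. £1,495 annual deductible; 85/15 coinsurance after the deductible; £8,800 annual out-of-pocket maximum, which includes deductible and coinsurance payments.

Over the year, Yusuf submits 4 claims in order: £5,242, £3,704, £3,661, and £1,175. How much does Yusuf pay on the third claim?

£549.15

#1 (£5,242): £1,495 to deductible, leaving £3,747; 15% of £3,747 = £562.05. Cost to owner: £2,057.05. OOP to date £2,057.05.
#2 (£3,704): 15% coinsurance on £3,704 = £555.60. Owner owes £555.60 (running OOP £2,612.65).
#3 (£3,661): 15% coinsurance on £3,661 = £549.15. Owner pays £549.15; OOP now £3,161.80.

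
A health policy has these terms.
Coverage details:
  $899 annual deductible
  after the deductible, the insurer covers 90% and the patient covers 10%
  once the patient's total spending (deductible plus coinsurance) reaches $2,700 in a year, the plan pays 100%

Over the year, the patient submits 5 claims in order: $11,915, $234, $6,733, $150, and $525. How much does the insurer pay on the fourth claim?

Bill 1, $11,915: $899 finishes the deductible; $11,016 goes to coinsurance; patient's 10% is $1,101.60. Cost to patient: $2,000.60. OOP to date $2,000.60. Insurer: $11,915 − $2,000.60 = $9,914.40.
Bill 2, $234: deductible already satisfied, so patient's share is 10% × $234 = $23.40. Patient owes $23.40 (running OOP $2,024). Plan pays $234 − $23.40 = $210.60.
Bill 3, $6,733: deductible already satisfied, so patient's share is 10% × $6,733 = $673.30. Patient pays $673.30; OOP now $2,697.30. Plan pays $6,733 − $673.30 = $6,059.70.
Bill 4, $150: deductible already satisfied, so patient's share is 10% × $150 = $15. That would push OOP to $2,712.30, over the $2,700 cap, so patient pays $2,700 − $2,697.30 = $2.70. Plan pays $150 − $2.70 = $147.30.

$147.30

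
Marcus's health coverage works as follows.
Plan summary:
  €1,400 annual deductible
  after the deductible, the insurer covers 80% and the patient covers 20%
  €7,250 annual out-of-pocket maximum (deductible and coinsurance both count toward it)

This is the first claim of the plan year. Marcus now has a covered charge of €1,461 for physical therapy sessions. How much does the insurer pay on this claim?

Deductible not yet touched, so the first €1,400 of the bill goes to the deductible.
That leaves €1,461 − €1,400 = €61 for coinsurance.
Coinsurance: €61 × 20% = €12.20.
That puts the patient's cost at €1,400 + €12.20 = €1,412.20 before any cap.
Cumulative spending €0 + €1,412.20 = €1,412.20 stays under the €7,250 maximum.
Insurer pays the balance: €1,461 − €1,412.20 = €48.80.

€48.80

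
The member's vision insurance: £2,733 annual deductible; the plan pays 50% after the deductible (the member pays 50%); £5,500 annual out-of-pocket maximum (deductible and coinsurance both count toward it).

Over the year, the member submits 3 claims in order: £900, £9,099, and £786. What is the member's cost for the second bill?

£4,600

#1 (£900): all of it applies to the deductible. Cost to member: £900. OOP to date £900.
#2 (£9,099): £1,833 finishes the deductible; £7,266 goes to coinsurance; member's 50% is £3,633. Deductible plus coinsurance: £1,833 + £3,633 = £5,466. That would push OOP to £6,366, over the £5,500 cap, so member pays £5,500 − £900 = £4,600.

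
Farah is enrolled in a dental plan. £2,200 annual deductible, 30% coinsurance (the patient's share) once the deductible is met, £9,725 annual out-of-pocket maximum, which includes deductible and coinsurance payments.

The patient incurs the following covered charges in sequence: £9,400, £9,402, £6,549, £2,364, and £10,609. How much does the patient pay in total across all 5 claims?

£9,725

Bill 1, £9,400: £2,200 finishes the deductible; £7,200 goes to coinsurance; patient's 30% is £2,160. Patient owes £4,360 (running OOP £4,360).
Bill 2, £9,402: deductible already satisfied, so patient's share is 30% × £9,402 = £2,820.60. Patient pays £2,820.60; OOP now £7,180.60.
Bill 3, £6,549: deductible met; 30% of £6,549 = £1,964.70. Patient pays £1,964.70; OOP now £9,145.30.
Bill 4, £2,364: 30% coinsurance on £2,364 = £709.20. OOP would hit £9,854.50 > £9,725, so the cap limits the patient to £9,725 − £9,145.30 = £579.70.
Bill 5, £10,609: deductible already satisfied, so patient's share is 30% × £10,609 = £3,182.70. OOP would hit £12,907.70 > £9,725, so the cap limits the patient to £9,725 − £9,725 = £0.
Summing the patient's payments: £4,360 + £2,820.60 + £1,964.70 + £579.70 + £0 = £9,725.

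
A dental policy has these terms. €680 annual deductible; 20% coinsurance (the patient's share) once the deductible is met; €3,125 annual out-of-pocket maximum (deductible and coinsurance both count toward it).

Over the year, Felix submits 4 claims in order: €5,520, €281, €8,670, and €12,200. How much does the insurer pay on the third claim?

€7,249.20

#1 (€5,520): deductible takes €680, €4,840 remains; 20% of €4,840 = €968. Patient owes €1,648 (running OOP €1,648). Plan pays €5,520 − €1,648 = €3,872.
#2 (€281): 20% coinsurance on €281 = €56.20. Patient owes €56.20 (running OOP €1,704.20). Insurer: €281 − €56.20 = €224.80.
#3 (€8,670): 20% coinsurance on €8,670 = €1,734. That would push OOP to €3,438.20, over the €3,125 cap, so patient pays €3,125 − €1,704.20 = €1,420.80. Plan pays €8,670 − €1,420.80 = €7,249.20.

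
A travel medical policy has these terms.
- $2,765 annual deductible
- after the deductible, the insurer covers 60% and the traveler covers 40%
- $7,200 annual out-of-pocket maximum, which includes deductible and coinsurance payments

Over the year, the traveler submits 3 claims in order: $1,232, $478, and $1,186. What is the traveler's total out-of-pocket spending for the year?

$2,817.40

Claim 1 — $1,232: fully absorbed by the deductible. Cost to traveler: $1,232. OOP to date $1,232.
Claim 2 — $478: fully absorbed by the deductible. Traveler owes $478 (running OOP $1,710).
Claim 3 — $1,186: deductible takes $1,055, $131 remains; 40% of $131 = $52.40. Traveler owes $1,107.40 (running OOP $2,817.40).
Summing the traveler's payments: $1,232 + $478 + $1,107.40 = $2,817.40.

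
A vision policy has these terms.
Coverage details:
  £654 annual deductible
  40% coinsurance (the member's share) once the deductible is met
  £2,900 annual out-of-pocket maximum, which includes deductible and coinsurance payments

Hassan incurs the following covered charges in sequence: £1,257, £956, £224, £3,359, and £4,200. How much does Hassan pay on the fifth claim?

£189.20

Bill 1, £1,257: £654 to deductible, leaving £603; member's 40% is £241.20. Member pays £895.20; OOP now £895.20.
Bill 2, £956: 40% coinsurance on £956 = £382.40. Member owes £382.40 (running OOP £1,277.60).
Bill 3, £224: deductible already satisfied, so member's share is 40% × £224 = £89.60. Member owes £89.60 (running OOP £1,367.20).
Bill 4, £3,359: deductible already satisfied, so member's share is 40% × £3,359 = £1,343.60. Member pays £1,343.60; OOP now £2,710.80.
Bill 5, £4,200: deductible already satisfied, so member's share is 40% × £4,200 = £1,680. That would push OOP to £4,390.80, over the £2,900 cap, so member pays £2,900 − £2,710.80 = £189.20.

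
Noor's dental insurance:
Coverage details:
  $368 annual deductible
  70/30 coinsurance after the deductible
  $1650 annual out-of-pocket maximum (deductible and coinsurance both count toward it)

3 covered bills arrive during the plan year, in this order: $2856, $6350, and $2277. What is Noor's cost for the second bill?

$535.60

Claim 1 ($2856): $368 to deductible, leaving $2488; 30% of $2488 = $746.40. Patient owes $1114.40 (running OOP $1114.40).
Claim 2 ($6350): deductible met; 30% of $6350 = $1905. Adding that to $1114.40 gives $3019.40, past the $1650 cap; patient pays only $1650 − $1114.40 = $535.60.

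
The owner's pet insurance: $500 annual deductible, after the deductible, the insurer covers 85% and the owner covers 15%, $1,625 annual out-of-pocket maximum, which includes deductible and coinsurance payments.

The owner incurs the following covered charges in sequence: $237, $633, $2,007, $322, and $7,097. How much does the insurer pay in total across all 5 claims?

Claim 1 — $237: all of it applies to the deductible. Owner owes $237 (running OOP $237). Insurer: $237 − $237 = $0.
Claim 2 — $633: deductible takes $263, $370 remains; owner's 15% is $55.50. Cost to owner: $318.50. OOP to date $555.50. Insurer: $633 − $318.50 = $314.50.
Claim 3 — $2,007: deductible already satisfied, so owner's share is 15% × $2,007 = $301.05. Owner pays $301.05; OOP now $856.55. Insurer: $2,007 − $301.05 = $1,705.95.
Claim 4 — $322: 15% coinsurance on $322 = $48.30. Cost to owner: $48.30. OOP to date $904.85. Insurer: $322 − $48.30 = $273.70.
Claim 5 — $7,097: 15% coinsurance on $7,097 = $1,064.55. OOP would hit $1,969.40 > $1,625, so the cap limits the owner to $1,625 − $904.85 = $720.15. Plan pays $7,097 − $720.15 = $6,376.85.
Insurer total = bills − owner's total = $10,296 − $1,625 = $8,671.

$8,671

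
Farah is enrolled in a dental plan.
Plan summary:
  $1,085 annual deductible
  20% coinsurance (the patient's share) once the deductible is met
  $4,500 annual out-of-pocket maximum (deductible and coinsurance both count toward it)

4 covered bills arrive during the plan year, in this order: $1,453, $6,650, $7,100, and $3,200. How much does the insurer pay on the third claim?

$5,680

Bill 1, $1,453: $1,085 finishes the deductible; $368 goes to coinsurance; coinsurance $368 × 20% = $73.60. Patient owes $1,158.60 (running OOP $1,158.60). Insurer: $1,453 − $1,158.60 = $294.40.
Bill 2, $6,650: deductible met; 20% of $6,650 = $1,330. Cost to patient: $1,330. OOP to date $2,488.60. Plan pays $6,650 − $1,330 = $5,320.
Bill 3, $7,100: deductible already satisfied, so patient's share is 20% × $7,100 = $1,420. Patient owes $1,420 (running OOP $3,908.60). Insurer: $7,100 − $1,420 = $5,680.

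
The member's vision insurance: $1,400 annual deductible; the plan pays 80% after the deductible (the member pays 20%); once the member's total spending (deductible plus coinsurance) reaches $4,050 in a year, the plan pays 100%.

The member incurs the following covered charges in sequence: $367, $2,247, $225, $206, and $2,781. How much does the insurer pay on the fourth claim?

Claim 1 — $367: fully absorbed by the deductible. Member pays $367; OOP now $367. Plan pays $367 − $367 = $0.
Claim 2 — $2,247: $1,033 finishes the deductible; $1,214 goes to coinsurance; coinsurance $1,214 × 20% = $242.80. Member owes $1,275.80 (running OOP $1,642.80). Plan pays $2,247 − $1,275.80 = $971.20.
Claim 3 — $225: deductible met; 20% of $225 = $45. Cost to member: $45. OOP to date $1,687.80. Insurer: $225 − $45 = $180.
Claim 4 — $206: 20% coinsurance on $206 = $41.20. Member owes $41.20 (running OOP $1,729). Plan pays $206 − $41.20 = $164.80.

$164.80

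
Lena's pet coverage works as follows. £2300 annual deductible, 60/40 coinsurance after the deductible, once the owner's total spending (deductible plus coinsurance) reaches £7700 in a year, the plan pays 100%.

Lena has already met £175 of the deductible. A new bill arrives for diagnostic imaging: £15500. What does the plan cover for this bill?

£175 of the £2300 deductible is already met, leaving £2125.
The remaining £13375 (= £15500 − £2125) moves to coinsurance.
Coinsurance: £13375 × 40% = £5350.
So the owner owes £2125 + £5350 = £7475 before any cap.
Cumulative spending £175 + £7475 = £7650 stays under the £7700 maximum.
Insurer pays the balance: £15500 − £7475 = £8025.

£8025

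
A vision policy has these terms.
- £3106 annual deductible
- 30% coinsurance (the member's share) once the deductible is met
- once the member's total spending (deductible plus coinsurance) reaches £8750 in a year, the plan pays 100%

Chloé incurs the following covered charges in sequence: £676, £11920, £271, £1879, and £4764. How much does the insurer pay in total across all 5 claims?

Claim 1 (£676): fully absorbed by the deductible. Cost to member: £676. OOP to date £676. Plan pays £676 − £676 = £0.
Claim 2 (£11920): £2430 finishes the deductible; £9490 goes to coinsurance; member's 30% is £2847. Member pays £5277; OOP now £5953. Plan pays £11920 − £5277 = £6643.
Claim 3 (£271): 30% coinsurance on £271 = £81.30. Cost to member: £81.30. OOP to date £6034.30. Plan pays £271 − £81.30 = £189.70.
Claim 4 (£1879): 30% coinsurance on £1879 = £563.70. Member pays £563.70; OOP now £6598. Insurer: £1879 − £563.70 = £1315.30.
Claim 5 (£4764): deductible already satisfied, so member's share is 30% × £4764 = £1429.20. Cost to member: £1429.20. OOP to date £8027.20. Insurer: £4764 − £1429.20 = £3334.80.
Insurer total = bills − member's total = £19510 − £8027.20 = £11482.80.

£11482.80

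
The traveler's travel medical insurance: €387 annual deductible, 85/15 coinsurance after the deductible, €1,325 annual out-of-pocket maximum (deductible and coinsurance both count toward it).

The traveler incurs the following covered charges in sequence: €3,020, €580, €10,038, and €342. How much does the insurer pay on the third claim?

Claim 1 (€3,020): €387 to deductible, leaving €2,633; 15% of €2,633 = €394.95. Traveler pays €781.95; OOP now €781.95. Plan pays €3,020 − €781.95 = €2,238.05.
Claim 2 (€580): deductible already satisfied, so traveler's share is 15% × €580 = €87. Traveler owes €87 (running OOP €868.95). Plan pays €580 − €87 = €493.
Claim 3 (€10,038): deductible already satisfied, so traveler's share is 15% × €10,038 = €1,505.70. Adding that to €868.95 gives €2,374.65, past the €1,325 cap; traveler pays only €1,325 − €868.95 = €456.05. Insurer: €10,038 − €456.05 = €9,581.95.

€9,581.95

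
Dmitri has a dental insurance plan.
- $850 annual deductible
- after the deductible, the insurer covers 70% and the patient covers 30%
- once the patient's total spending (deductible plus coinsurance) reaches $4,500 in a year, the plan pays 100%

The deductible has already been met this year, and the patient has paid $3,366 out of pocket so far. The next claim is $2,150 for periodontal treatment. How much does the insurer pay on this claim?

The deductible is already satisfied, so the full bill goes to coinsurance.
30% of $2,150 = $645 falls to the patient.
Total out-of-pocket so far would be $3,366 + $645 = $4,011, below the $4,500 cap — no reduction.
Insurer pays the balance: $2,150 − $645 = $1,505.

$1,505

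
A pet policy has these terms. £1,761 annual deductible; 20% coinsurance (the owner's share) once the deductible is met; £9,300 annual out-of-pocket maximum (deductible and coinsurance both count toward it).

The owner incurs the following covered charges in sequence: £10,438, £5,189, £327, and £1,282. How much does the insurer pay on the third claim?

Bill 1, £10,438: deductible takes £1,761, £8,677 remains; coinsurance £8,677 × 20% = £1,735.40. Cost to owner: £3,496.40. OOP to date £3,496.40. Insurer: £10,438 − £3,496.40 = £6,941.60.
Bill 2, £5,189: deductible met; 20% of £5,189 = £1,037.80. Owner owes £1,037.80 (running OOP £4,534.20). Plan pays £5,189 − £1,037.80 = £4,151.20.
Bill 3, £327: deductible already satisfied, so owner's share is 20% × £327 = £65.40. Cost to owner: £65.40. OOP to date £4,599.60. Insurer: £327 − £65.40 = £261.60.

£261.60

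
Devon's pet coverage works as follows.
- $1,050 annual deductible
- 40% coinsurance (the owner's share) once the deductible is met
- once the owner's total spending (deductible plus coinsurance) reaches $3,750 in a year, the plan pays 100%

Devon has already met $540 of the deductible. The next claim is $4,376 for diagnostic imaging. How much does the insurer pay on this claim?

Deductible still to meet: $1,050 − $540 = $510.
That leaves $4,376 − $510 = $3,866 for coinsurance.
Coinsurance: $3,866 × 40% = $1,546.40.
So the owner owes $510 + $1,546.40 = $2,056.40 before any cap.
Total out-of-pocket so far would be $540 + $2,056.40 = $2,596.40, below the $3,750 cap — no reduction.
The plan picks up $4,376 − $2,056.40 = $2,319.60.

$2,319.60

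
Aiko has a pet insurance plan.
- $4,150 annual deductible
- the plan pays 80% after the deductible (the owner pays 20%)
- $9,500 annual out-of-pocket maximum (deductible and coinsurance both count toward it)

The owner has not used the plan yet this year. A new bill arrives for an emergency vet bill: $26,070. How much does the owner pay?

$8,534

Deductible not yet touched, so the first $4,150 of the bill goes to the deductible.
That leaves $26,070 − $4,150 = $21,920 for coinsurance.
Owner's 20% share of $21,920 is $4,384.
That puts the owner's cost at $4,150 + $4,384 = $8,534 before any cap.
Year-to-date out-of-pocket becomes $0 + $8,534 = $8,534, still under the $9,500 maximum, so no cap applies.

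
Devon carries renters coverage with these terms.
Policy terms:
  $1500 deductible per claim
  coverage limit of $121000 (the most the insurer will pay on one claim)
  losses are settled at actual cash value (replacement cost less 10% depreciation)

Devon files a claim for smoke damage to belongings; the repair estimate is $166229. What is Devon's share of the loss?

Depreciate 10%: the covered value is $166229 × 0.9 = $149606.10.
After the deductible, $149606.10 − $1500 = $148106.10 remains.
$148106.10 exceeds the $121000 limit, so the insurer pays the limit: $121000.
Tenant's share is the uncovered remainder: $166229 − $121000 = $45229.

$45229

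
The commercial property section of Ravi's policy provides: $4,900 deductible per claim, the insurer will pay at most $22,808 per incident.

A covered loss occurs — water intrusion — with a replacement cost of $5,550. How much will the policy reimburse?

$650

Less the $4,900 deductible: $5,550 − $4,900 = $650.
$650 ≤ $22,808, so the limit doesn't bind; insurer pays $650.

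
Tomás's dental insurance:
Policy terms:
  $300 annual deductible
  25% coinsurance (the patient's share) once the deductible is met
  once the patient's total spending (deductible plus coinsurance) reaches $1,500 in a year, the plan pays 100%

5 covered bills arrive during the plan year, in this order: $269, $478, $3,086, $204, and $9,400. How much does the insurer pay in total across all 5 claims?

Bill 1, $269: entire amount goes to the deductible. Patient owes $269 (running OOP $269). Plan pays $269 − $269 = $0.
Bill 2, $478: $31 to deductible, leaving $447; patient's 25% is $111.75. Patient pays $142.75; OOP now $411.75. Insurer: $478 − $142.75 = $335.25.
Bill 3, $3,086: 25% coinsurance on $3,086 = $771.50. Cost to patient: $771.50. OOP to date $1,183.25. Insurer: $3,086 − $771.50 = $2,314.50.
Bill 4, $204: 25% coinsurance on $204 = $51. Patient pays $51; OOP now $1,234.25. Insurer: $204 − $51 = $153.
Bill 5, $9,400: 25% coinsurance on $9,400 = $2,350. Adding that to $1,234.25 gives $3,584.25, past the $1,500 cap; patient pays only $1,500 − $1,234.25 = $265.75. Insurer: $9,400 − $265.75 = $9,134.25.
Insurer total = bills − patient's total = $13,437 − $1,500 = $11,937.

$11,937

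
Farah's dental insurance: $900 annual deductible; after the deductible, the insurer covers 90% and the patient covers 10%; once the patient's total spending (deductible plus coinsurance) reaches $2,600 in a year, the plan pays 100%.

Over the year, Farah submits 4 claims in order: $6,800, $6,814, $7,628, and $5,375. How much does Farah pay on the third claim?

#1 ($6,800): deductible takes $900, $5,900 remains; patient's 10% is $590. Patient pays $1,490; OOP now $1,490.
#2 ($6,814): deductible already satisfied, so patient's share is 10% × $6,814 = $681.40. Cost to patient: $681.40. OOP to date $2,171.40.
#3 ($7,628): deductible met; 10% of $7,628 = $762.80. Adding that to $2,171.40 gives $2,934.20, past the $2,600 cap; patient pays only $2,600 − $2,171.40 = $428.60.

$428.60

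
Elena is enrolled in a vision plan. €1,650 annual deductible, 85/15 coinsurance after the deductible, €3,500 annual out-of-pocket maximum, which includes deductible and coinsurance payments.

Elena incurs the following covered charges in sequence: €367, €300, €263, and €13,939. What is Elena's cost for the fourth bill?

€2,570

Claim 1 (€367): entire amount goes to the deductible. Cost to member: €367. OOP to date €367.
Claim 2 (€300): entire amount goes to the deductible. Member pays €300; OOP now €667.
Claim 3 (€263): entire amount goes to the deductible. Member owes €263 (running OOP €930).
Claim 4 (€13,939): €720 to deductible, leaving €13,219; member's 15% is €1,982.85. Deductible plus coinsurance: €720 + €1,982.85 = €2,702.85. Adding that to €930 gives €3,632.85, past the €3,500 cap; member pays only €3,500 − €930 = €2,570.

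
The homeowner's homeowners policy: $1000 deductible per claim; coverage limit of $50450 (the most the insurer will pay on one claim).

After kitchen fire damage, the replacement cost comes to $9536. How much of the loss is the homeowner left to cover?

$1000

Less the $1000 deductible: $9536 − $1000 = $8536.
$8536 is within the $50450 limit, so the insurer pays $8536.
The homeowner bears the rest of the original loss: $9536 − $8536 = $1000.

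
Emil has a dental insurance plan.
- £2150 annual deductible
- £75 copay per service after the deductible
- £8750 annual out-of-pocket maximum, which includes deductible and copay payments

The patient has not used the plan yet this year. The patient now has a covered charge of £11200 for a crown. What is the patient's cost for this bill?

£2225

Deductible not yet touched, so the first £2150 of the bill goes to the deductible.
That leaves £11200 − £2150 = £9050 for the copay.
Copay on this service: £75.
So the patient owes £2150 + £75 = £2225 before any cap.
Year-to-date out-of-pocket becomes £0 + £2225 = £2225, still under the £8750 maximum, so no cap applies.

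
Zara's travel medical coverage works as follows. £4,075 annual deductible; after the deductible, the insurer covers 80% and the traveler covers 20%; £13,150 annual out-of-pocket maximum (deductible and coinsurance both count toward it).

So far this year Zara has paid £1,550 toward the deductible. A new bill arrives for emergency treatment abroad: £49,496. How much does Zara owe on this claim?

Deductible still to meet: £4,075 − £1,550 = £2,525.
That leaves £49,496 − £2,525 = £46,971 for coinsurance.
Coinsurance: £46,971 × 20% = £9,394.20.
That puts the traveler's cost at £2,525 + £9,394.20 = £11,919.20 before any cap.
Adding £11,919.20 to the £1,550 already spent would give £13,469.20, which exceeds the £13,150 cap; the traveler pays just £13,150 − £1,550 = £11,600.

£11,600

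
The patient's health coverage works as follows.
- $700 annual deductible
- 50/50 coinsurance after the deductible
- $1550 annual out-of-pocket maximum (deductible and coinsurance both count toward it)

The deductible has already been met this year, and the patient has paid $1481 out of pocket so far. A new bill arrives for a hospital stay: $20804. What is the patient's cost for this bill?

$69

The deductible is already satisfied, so the full bill goes to coinsurance.
Coinsurance: $20804 × 50% = $10402.
Adding $10402 to the $1481 already spent would give $11883, which exceeds the $1550 cap; the patient pays just $1550 − $1481 = $69.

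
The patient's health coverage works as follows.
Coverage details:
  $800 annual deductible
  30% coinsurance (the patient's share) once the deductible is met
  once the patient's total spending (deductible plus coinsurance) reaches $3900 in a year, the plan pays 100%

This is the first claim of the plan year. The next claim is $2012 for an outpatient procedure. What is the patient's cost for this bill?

Deductible not yet touched, so the first $800 of the bill goes to the deductible.
After the $800 deductible portion, $2012 − $800 = $1212 is subject to coinsurance.
Patient's 30% share of $1212 is $363.60.
So the patient owes $800 + $363.60 = $1163.60 before any cap.
Total out-of-pocket so far would be $0 + $1163.60 = $1163.60, below the $3900 cap — no reduction.

$1163.60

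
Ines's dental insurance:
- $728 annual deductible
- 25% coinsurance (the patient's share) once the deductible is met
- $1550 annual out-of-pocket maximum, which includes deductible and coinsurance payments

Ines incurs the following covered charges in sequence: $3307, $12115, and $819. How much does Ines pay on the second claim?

$177.25

#1 ($3307): $728 finishes the deductible; $2579 goes to coinsurance; 25% of $2579 = $644.75. Patient owes $1372.75 (running OOP $1372.75).
#2 ($12115): 25% coinsurance on $12115 = $3028.75. That would push OOP to $4401.50, over the $1550 cap, so patient pays $1550 − $1372.75 = $177.25.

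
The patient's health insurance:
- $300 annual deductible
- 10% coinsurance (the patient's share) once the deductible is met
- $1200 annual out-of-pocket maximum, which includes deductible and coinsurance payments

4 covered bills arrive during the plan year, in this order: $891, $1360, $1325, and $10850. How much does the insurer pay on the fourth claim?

$10277.60

Bill 1, $891: $300 to deductible, leaving $591; 10% of $591 = $59.10. Cost to patient: $359.10. OOP to date $359.10. Insurer: $891 − $359.10 = $531.90.
Bill 2, $1360: deductible met; 10% of $1360 = $136. Patient owes $136 (running OOP $495.10). Plan pays $1360 − $136 = $1224.
Bill 3, $1325: deductible already satisfied, so patient's share is 10% × $1325 = $132.50. Patient owes $132.50 (running OOP $627.60). Plan pays $1325 − $132.50 = $1192.50.
Bill 4, $10850: 10% coinsurance on $10850 = $1085. OOP would hit $1712.60 > $1200, so the cap limits the patient to $1200 − $627.60 = $572.40. Insurer: $10850 − $572.40 = $10277.60.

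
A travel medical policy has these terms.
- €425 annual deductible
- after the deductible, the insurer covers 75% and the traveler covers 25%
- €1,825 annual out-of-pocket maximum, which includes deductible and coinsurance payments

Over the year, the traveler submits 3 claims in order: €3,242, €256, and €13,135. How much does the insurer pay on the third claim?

€12,503.25

Claim 1 (€3,242): €425 finishes the deductible; €2,817 goes to coinsurance; coinsurance €2,817 × 25% = €704.25. Traveler pays €1,129.25; OOP now €1,129.25. Plan pays €3,242 − €1,129.25 = €2,112.75.
Claim 2 (€256): deductible met; 25% of €256 = €64. Traveler owes €64 (running OOP €1,193.25). Insurer: €256 − €64 = €192.
Claim 3 (€13,135): deductible already satisfied, so traveler's share is 25% × €13,135 = €3,283.75. That would push OOP to €4,477, over the €1,825 cap, so traveler pays €1,825 − €1,193.25 = €631.75. Insurer: €13,135 − €631.75 = €12,503.25.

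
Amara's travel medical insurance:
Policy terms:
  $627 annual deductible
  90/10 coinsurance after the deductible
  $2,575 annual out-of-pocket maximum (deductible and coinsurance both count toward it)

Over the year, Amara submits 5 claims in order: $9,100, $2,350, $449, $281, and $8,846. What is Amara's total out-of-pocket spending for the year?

$2,575

Bill 1, $9,100: deductible takes $627, $8,473 remains; 10% of $8,473 = $847.30. Cost to traveler: $1,474.30. OOP to date $1,474.30.
Bill 2, $2,350: deductible met; 10% of $2,350 = $235. Traveler owes $235 (running OOP $1,709.30).
Bill 3, $449: 10% coinsurance on $449 = $44.90. Traveler pays $44.90; OOP now $1,754.20.
Bill 4, $281: deductible already satisfied, so traveler's share is 10% × $281 = $28.10. Traveler owes $28.10 (running OOP $1,782.30).
Bill 5, $8,846: deductible met; 10% of $8,846 = $884.60. OOP would hit $2,666.90 > $2,575, so the cap limits the traveler to $2,575 − $1,782.30 = $792.70.
Summing the traveler's payments: $1,474.30 + $235 + $44.90 + $28.10 + $792.70 = $2,575.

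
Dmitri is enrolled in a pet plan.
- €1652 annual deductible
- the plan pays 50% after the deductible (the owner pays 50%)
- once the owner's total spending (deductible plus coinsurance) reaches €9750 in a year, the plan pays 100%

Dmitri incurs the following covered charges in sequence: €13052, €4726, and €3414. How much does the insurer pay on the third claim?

€3379

#1 (€13052): deductible takes €1652, €11400 remains; 50% of €11400 = €5700. Cost to owner: €7352. OOP to date €7352. Insurer: €13052 − €7352 = €5700.
#2 (€4726): 50% coinsurance on €4726 = €2363. Cost to owner: €2363. OOP to date €9715. Insurer: €4726 − €2363 = €2363.
#3 (€3414): 50% coinsurance on €3414 = €1707. OOP would hit €11422 > €9750, so the cap limits the owner to €9750 − €9715 = €35. Plan pays €3414 − €35 = €3379.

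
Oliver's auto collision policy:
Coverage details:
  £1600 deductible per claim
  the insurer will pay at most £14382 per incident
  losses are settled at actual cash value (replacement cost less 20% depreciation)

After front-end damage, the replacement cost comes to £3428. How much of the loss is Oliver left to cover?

Actual cash value after 20% depreciation: £3428 × 80% = £2742.40.
Less the £1600 deductible: £2742.40 − £1600 = £1142.40.
That's under the £14382 cap, so the insurer reimburses the full £1142.40.
Driver's share is the uncovered remainder: £3428 − £1142.40 = £2285.60.

£2285.60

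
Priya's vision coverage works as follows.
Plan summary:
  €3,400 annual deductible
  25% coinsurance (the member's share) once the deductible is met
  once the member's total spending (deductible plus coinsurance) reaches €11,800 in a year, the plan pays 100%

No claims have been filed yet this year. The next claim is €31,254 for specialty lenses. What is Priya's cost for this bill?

Nothing has been paid toward the €3,400 deductible, so the first €3,400 of this charge is applied there.
The remaining €27,854 (= €31,254 − €3,400) moves to coinsurance.
25% of €27,854 = €6,963.50 falls to the member.
That puts the member's cost at €3,400 + €6,963.50 = €10,363.50 before any cap.
Year-to-date out-of-pocket becomes €0 + €10,363.50 = €10,363.50, still under the €11,800 maximum, so no cap applies.

€10,363.50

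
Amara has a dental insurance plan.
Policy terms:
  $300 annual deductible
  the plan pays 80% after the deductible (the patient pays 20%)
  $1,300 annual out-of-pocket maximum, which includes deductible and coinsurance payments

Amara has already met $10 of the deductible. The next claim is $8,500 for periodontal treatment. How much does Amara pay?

$1,290

Deductible still to meet: $300 − $10 = $290.
After the $290 deductible portion, $8,500 − $290 = $8,210 is subject to coinsurance.
20% of $8,210 = $1,642 falls to the patient.
Patient responsibility before any cap: $290 + $1,642 = $1,932.
That would bring total out-of-pocket to $1,942, past the $1,300 cap. The patient is capped at $1,300 − $10 = $1,290 on this claim.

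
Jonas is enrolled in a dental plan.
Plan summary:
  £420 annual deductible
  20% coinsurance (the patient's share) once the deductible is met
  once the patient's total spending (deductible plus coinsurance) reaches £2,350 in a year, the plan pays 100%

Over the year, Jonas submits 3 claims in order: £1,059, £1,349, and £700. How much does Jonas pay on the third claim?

Claim 1 (£1,059): deductible takes £420, £639 remains; 20% of £639 = £127.80. Patient owes £547.80 (running OOP £547.80).
Claim 2 (£1,349): deductible already satisfied, so patient's share is 20% × £1,349 = £269.80. Patient pays £269.80; OOP now £817.60.
Claim 3 (£700): deductible already satisfied, so patient's share is 20% × £700 = £140. Cost to patient: £140. OOP to date £957.60.

£140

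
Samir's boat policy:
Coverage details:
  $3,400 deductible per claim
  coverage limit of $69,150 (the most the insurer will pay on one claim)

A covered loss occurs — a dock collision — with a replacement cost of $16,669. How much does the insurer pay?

$13,269

Subtract the deductible: $16,669 − $3,400 = $13,269.
$13,269 ≤ $69,150, so the limit doesn't bind; insurer pays $13,269.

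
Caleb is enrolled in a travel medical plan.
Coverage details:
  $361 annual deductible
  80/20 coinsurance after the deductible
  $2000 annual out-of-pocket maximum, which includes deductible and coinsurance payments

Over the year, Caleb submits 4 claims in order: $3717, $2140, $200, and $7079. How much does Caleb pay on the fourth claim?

Claim 1 ($3717): $361 finishes the deductible; $3356 goes to coinsurance; traveler's 20% is $671.20. Traveler pays $1032.20; OOP now $1032.20.
Claim 2 ($2140): deductible already satisfied, so traveler's share is 20% × $2140 = $428. Cost to traveler: $428. OOP to date $1460.20.
Claim 3 ($200): deductible met; 20% of $200 = $40. Traveler owes $40 (running OOP $1500.20).
Claim 4 ($7079): deductible already satisfied, so traveler's share is 20% × $7079 = $1415.80. That would push OOP to $2916, over the $2000 cap, so traveler pays $2000 − $1500.20 = $499.80.

$499.80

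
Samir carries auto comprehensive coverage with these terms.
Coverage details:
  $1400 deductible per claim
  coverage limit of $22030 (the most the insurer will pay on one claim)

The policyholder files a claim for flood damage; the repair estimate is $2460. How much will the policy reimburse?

$1060

After the deductible, $2460 − $1400 = $1060 remains.
$1060 is within the $22030 limit, so the insurer pays $1060.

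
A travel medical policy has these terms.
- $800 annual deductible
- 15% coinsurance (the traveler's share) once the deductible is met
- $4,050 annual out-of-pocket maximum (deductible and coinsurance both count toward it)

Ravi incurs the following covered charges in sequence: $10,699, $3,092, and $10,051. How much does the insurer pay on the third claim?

$8,749.65

Claim 1 ($10,699): $800 to deductible, leaving $9,899; 15% of $9,899 = $1,484.85. Traveler owes $2,284.85 (running OOP $2,284.85). Plan pays $10,699 − $2,284.85 = $8,414.15.
Claim 2 ($3,092): 15% coinsurance on $3,092 = $463.80. Cost to traveler: $463.80. OOP to date $2,748.65. Insurer: $3,092 − $463.80 = $2,628.20.
Claim 3 ($10,051): deductible met; 15% of $10,051 = $1,507.65. That would push OOP to $4,256.30, over the $4,050 cap, so traveler pays $4,050 − $2,748.65 = $1,301.35. Plan pays $10,051 − $1,301.35 = $8,749.65.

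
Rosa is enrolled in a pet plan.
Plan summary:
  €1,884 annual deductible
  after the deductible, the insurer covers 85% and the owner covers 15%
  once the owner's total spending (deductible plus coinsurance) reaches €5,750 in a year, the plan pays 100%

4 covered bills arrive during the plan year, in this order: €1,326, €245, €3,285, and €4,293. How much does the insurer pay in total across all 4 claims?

€6,175.25

Claim 1 — €1,326: fully absorbed by the deductible. Owner owes €1,326 (running OOP €1,326). Insurer: €1,326 − €1,326 = €0.
Claim 2 — €245: fully absorbed by the deductible. Cost to owner: €245. OOP to date €1,571. Insurer: €245 − €245 = €0.
Claim 3 — €3,285: deductible takes €313, €2,972 remains; owner's 15% is €445.80. Owner owes €758.80 (running OOP €2,329.80). Plan pays €3,285 − €758.80 = €2,526.20.
Claim 4 — €4,293: deductible already satisfied, so owner's share is 15% × €4,293 = €643.95. Cost to owner: €643.95. OOP to date €2,973.75. Plan pays €4,293 − €643.95 = €3,649.05.
Insurer total = bills − owner's total = €9,149 − €2,973.75 = €6,175.25.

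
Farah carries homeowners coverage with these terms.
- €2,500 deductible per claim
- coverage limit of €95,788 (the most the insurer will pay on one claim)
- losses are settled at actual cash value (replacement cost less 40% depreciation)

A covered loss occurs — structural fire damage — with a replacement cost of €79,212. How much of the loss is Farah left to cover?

€34,184.80

Actual cash value after 40% depreciation: €79,212 × 60% = €47,527.20.
Subtract the deductible: €47,527.20 − €2,500 = €45,027.20.
That's under the €95,788 cap, so the insurer reimburses the full €45,027.20.
The homeowner bears the rest of the original loss: €79,212 − €45,027.20 = €34,184.80.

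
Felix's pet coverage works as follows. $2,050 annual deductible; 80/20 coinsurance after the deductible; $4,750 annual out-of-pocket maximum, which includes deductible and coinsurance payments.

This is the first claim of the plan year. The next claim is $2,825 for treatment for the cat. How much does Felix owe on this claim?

The full $2,050 deductible is still open; $2,050 of this bill applies to it.
The remaining $775 (= $2,825 − $2,050) moves to coinsurance.
Owner's 20% share of $775 is $155.
That puts the owner's cost at $2,050 + $155 = $2,205 before any cap.
Cumulative spending $0 + $2,205 = $2,205 stays under the $4,750 maximum.

$2,205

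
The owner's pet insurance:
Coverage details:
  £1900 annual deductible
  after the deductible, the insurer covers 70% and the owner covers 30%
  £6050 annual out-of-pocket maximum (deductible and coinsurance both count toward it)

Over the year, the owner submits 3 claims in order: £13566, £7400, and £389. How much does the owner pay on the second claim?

Bill 1, £13566: £1900 to deductible, leaving £11666; coinsurance £11666 × 30% = £3499.80. Owner owes £5399.80 (running OOP £5399.80).
Bill 2, £7400: deductible met; 30% of £7400 = £2220. Adding that to £5399.80 gives £7619.80, past the £6050 cap; owner pays only £6050 − £5399.80 = £650.20.

£650.20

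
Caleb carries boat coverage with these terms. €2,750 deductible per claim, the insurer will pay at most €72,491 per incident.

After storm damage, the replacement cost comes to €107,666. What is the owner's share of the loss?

€35,175

Less the €2,750 deductible: €107,666 − €2,750 = €104,916.
The €72,491 per-incident cap binds; insurer pays €72,491.
Owner's share is the uncovered remainder: €107,666 − €72,491 = €35,175.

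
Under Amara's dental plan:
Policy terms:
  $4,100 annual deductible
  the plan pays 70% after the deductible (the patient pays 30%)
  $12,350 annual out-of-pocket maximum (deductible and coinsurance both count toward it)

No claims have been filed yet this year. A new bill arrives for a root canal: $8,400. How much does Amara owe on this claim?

$5,390

Deductible not yet touched, so the first $4,100 of the bill goes to the deductible.
After the $4,100 deductible portion, $8,400 − $4,100 = $4,300 is subject to coinsurance.
Patient's 30% share of $4,300 is $1,290.
Patient responsibility before any cap: $4,100 + $1,290 = $5,390.
Total out-of-pocket so far would be $0 + $5,390 = $5,390, below the $12,350 cap — no reduction.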